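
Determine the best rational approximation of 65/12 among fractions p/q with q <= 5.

Expand x = 65/12 as a continued fraction with the Euclidean algorithm:
  65 = 5*12 + 5, so a_0 = 5.
  12 = 2*5 + 2, so a_1 = 2.
  5 = 2*2 + 1, so a_2 = 2.
  2 = 2*1 + 0, so a_3 = 2.
so x = [5; 2, 2, 2].
Convergents (p_i = a_i*p_{i-1} + p_{i-2}, q_i = a_i*q_{i-1} + q_{i-2} with p_{-2}=0, p_{-1}=1, q_{-2}=1, q_{-1}=0), until the denominator exceeds 5:
  i=0: a_0=5, p_0 = 5*1 + 0 = 5, q_0 = 5*0 + 1 = 1.
  i=1: a_1=2, p_1 = 2*5 + 1 = 11, q_1 = 2*1 + 0 = 2.
  i=2: a_2=2, p_2 = 2*11 + 5 = 27, q_2 = 2*2 + 1 = 5.
  i=3: a_3=2, p_3 = 2*27 + 11 = 65, q_3 = 2*5 + 2 = 12.
q_3 = 12 > 5, so the last convergent with denominator <= 5 is p_2/q_2 = 27/5.
The closest fraction with denominator <= 5 is either p_2/q_2 or the intermediate fraction (k*p_2 + p_1)/(k*q_2 + q_1) with the largest k >= 1 whose denominator stays <= 5; these approach x as k grows, and every other convergent or intermediate fraction in range is farther away.
Largest k: floor((5 - q_1)/q_2) = floor((5 - 2)/5) = 0.
Since k = 0, no intermediate fraction beyond p_2/q_2 has denominator <= 5, so the convergent 27/5 is the closest (its error is |65*5 - 27*12|/(12*5) = 1/60).

27/5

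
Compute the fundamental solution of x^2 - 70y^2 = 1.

(x, y) = (251, 30)

First expand sqrt(70) as a continued fraction. With x_i = (sqrt(70) + m_i)/d_i and (m_0, d_0) = (0, 1): a_0 = floor(sqrt(70)) = 8, since 8^2 = 64 <= 70 < 81 = 9^2.
Iterate m_{i+1} = d_i*a_i - m_i, d_{i+1} = (70 - m_{i+1}^2)/d_i, a_{i+1} = floor((a_0 + m_{i+1})/d_{i+1}):
  m_1 = 1*8 - 0 = 8, d_1 = (70 - 8^2)/1 = 6/1 = 6, a_1 = floor((8 + 8)/6) = 2.
  m_2 = 6*2 - 8 = 4, d_2 = (70 - 4^2)/6 = 54/6 = 9, a_2 = floor((8 + 4)/9) = 1.
  m_3 = 9*1 - 4 = 5, d_3 = (70 - 5^2)/9 = 45/9 = 5, a_3 = floor((8 + 5)/5) = 2.
  m_4 = 5*2 - 5 = 5, d_4 = (70 - 5^2)/5 = 45/5 = 9, a_4 = floor((8 + 5)/9) = 1.
  m_5 = 9*1 - 5 = 4, d_5 = (70 - 4^2)/9 = 54/9 = 6, a_5 = floor((8 + 4)/6) = 2.
  m_6 = 6*2 - 4 = 8, d_6 = (70 - 8^2)/6 = 6/6 = 1, a_6 = floor((8 + 8)/1) = 16.
  m_7 = 1*16 - 8 = 8, d_7 = (70 - 8^2)/1 = 6/1 = 6: (m_7, d_7) = (m_1, d_1) = (8, 6), so from here the quotients repeat a_1, ..., a_6; the period length is 6.
So sqrt(70) = [8; (2, 1, 2, 1, 2, 16)] with period length k = 6.
k is even, so the fundamental solution of x^2 - 70y^2 = 1 is (p_{k-1}, q_{k-1}) = (p_5, q_5); compute convergents through index 5.
Convergents (p_i = a_i*p_{i-1} + p_{i-2}, q_i = a_i*q_{i-1} + q_{i-2} with p_{-2}=0, p_{-1}=1, q_{-2}=1, q_{-1}=0):
  i=0: a_0=8, p_0 = 8*1 + 0 = 8, q_0 = 8*0 + 1 = 1.
  i=1: a_1=2, p_1 = 2*8 + 1 = 17, q_1 = 2*1 + 0 = 2.
  i=2: a_2=1, p_2 = 1*17 + 8 = 25, q_2 = 1*2 + 1 = 3.
  i=3: a_3=2, p_3 = 2*25 + 17 = 67, q_3 = 2*3 + 2 = 8.
  i=4: a_4=1, p_4 = 1*67 + 25 = 92, q_4 = 1*8 + 3 = 11.
  i=5: a_5=2, p_5 = 2*92 + 67 = 251, q_5 = 2*11 + 8 = 30.
Check: 251^2 - 70*30^2 = 63001 - 63000 = 1, so (x, y) = (251, 30) solves the equation, and by the theorem it is the least positive solution.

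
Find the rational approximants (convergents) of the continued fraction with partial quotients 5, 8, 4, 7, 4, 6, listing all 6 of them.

5/1, 41/8, 169/33, 1224/239, 5065/989, 31614/6173

Using the convergent recurrence p_i = a_i*p_{i-1} + p_{i-2}, q_i = a_i*q_{i-1} + q_{i-2} with p_{-2}=0, p_{-1}=1, q_{-2}=1, q_{-1}=0:
  i=0: a_0=5, p_0 = 5*1 + 0 = 5, q_0 = 5*0 + 1 = 1.
  i=1: a_1=8, p_1 = 8*5 + 1 = 41, q_1 = 8*1 + 0 = 8.
  i=2: a_2=4, p_2 = 4*41 + 5 = 169, q_2 = 4*8 + 1 = 33.
  i=3: a_3=7, p_3 = 7*169 + 41 = 1224, q_3 = 7*33 + 8 = 239.
  i=4: a_4=4, p_4 = 4*1224 + 169 = 5065, q_4 = 4*239 + 33 = 989.
  i=5: a_5=6, p_5 = 6*5065 + 1224 = 31614, q_5 = 6*989 + 239 = 6173.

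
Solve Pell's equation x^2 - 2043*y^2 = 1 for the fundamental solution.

(x, y) = (226, 5)

First expand sqrt(2043) as a continued fraction. With x_i = (sqrt(2043) + m_i)/d_i and (m_0, d_0) = (0, 1): a_0 = floor(sqrt(2043)) = 45, since 45^2 = 2025 <= 2043 < 2116 = 46^2.
Iterate m_{i+1} = d_i*a_i - m_i, d_{i+1} = (2043 - m_{i+1}^2)/d_i, a_{i+1} = floor((a_0 + m_{i+1})/d_{i+1}):
  m_1 = 1*45 - 0 = 45, d_1 = (2043 - 45^2)/1 = 18/1 = 18, a_1 = floor((45 + 45)/18) = 5.
  m_2 = 18*5 - 45 = 45, d_2 = (2043 - 45^2)/18 = 18/18 = 1, a_2 = floor((45 + 45)/1) = 90.
  m_3 = 1*90 - 45 = 45, d_3 = (2043 - 45^2)/1 = 18/1 = 18: (m_3, d_3) = (m_1, d_1) = (45, 18), so from here the quotients repeat a_1, a_2; the period length is 2.
So sqrt(2043) = [45; (5, 90)] with period length k = 2.
k is even, so the fundamental solution of x^2 - 2043y^2 = 1 is (p_{k-1}, q_{k-1}) = (p_1, q_1); compute convergents through index 1.
Convergents (p_i = a_i*p_{i-1} + p_{i-2}, q_i = a_i*q_{i-1} + q_{i-2} with p_{-2}=0, p_{-1}=1, q_{-2}=1, q_{-1}=0):
  i=0: a_0=45, p_0 = 45*1 + 0 = 45, q_0 = 45*0 + 1 = 1.
  i=1: a_1=5, p_1 = 5*45 + 1 = 226, q_1 = 5*1 + 0 = 5.
Check: 226^2 - 2043*5^2 = 51076 - 51075 = 1, so (x, y) = (226, 5) solves the equation, and by the theorem it is the least positive solution.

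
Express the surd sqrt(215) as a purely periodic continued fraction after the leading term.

[14; (1, 1, 1, 28)]

Write x_i = (sqrt(215) + m_i)/d_i with (m_0, d_0) = (0, 1). a_0 = floor(sqrt(215)) = 14, since 14^2 = 196 <= 215 < 225 = 15^2.
Iterate m_{i+1} = d_i*a_i - m_i, d_{i+1} = (215 - m_{i+1}^2)/d_i, a_{i+1} = floor((a_0 + m_{i+1})/d_{i+1}):
  m_1 = 1*14 - 0 = 14, d_1 = (215 - 14^2)/1 = 19/1 = 19, a_1 = floor((14 + 14)/19) = 1.
  m_2 = 19*1 - 14 = 5, d_2 = (215 - 5^2)/19 = 190/19 = 10, a_2 = floor((14 + 5)/10) = 1.
  m_3 = 10*1 - 5 = 5, d_3 = (215 - 5^2)/10 = 190/10 = 19, a_3 = floor((14 + 5)/19) = 1.
  m_4 = 19*1 - 5 = 14, d_4 = (215 - 14^2)/19 = 19/19 = 1, a_4 = floor((14 + 14)/1) = 28.
  m_5 = 1*28 - 14 = 14, d_5 = (215 - 14^2)/1 = 19/1 = 19: (m_5, d_5) = (m_1, d_1) = (14, 19), so from here the quotients repeat a_1, ..., a_4; the period length is 4.
Hence the expansion of sqrt(215) is a_0 = 14 followed by the repeating block 1, 1, 1, 28 (period 4).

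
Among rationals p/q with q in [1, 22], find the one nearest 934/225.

83/20

Expand x = 934/225 as a continued fraction with the Euclidean algorithm:
  934 = 4*225 + 34, so a_0 = 4.
  225 = 6*34 + 21, so a_1 = 6.
  34 = 1*21 + 13, so a_2 = 1.
  21 = 1*13 + 8, so a_3 = 1.
  13 = 1*8 + 5, so a_4 = 1.
  8 = 1*5 + 3, so a_5 = 1.
  5 = 1*3 + 2, so a_6 = 1.
  3 = 1*2 + 1, so a_7 = 1.
  2 = 2*1 + 0, so a_8 = 2.
so x = [4; 6, 1, 1, 1, 1, 1, 1, 2].
Convergents (p_i = a_i*p_{i-1} + p_{i-2}, q_i = a_i*q_{i-1} + q_{i-2} with p_{-2}=0, p_{-1}=1, q_{-2}=1, q_{-1}=0), until the denominator exceeds 22:
  i=0: a_0=4, p_0 = 4*1 + 0 = 4, q_0 = 4*0 + 1 = 1.
  i=1: a_1=6, p_1 = 6*4 + 1 = 25, q_1 = 6*1 + 0 = 6.
  i=2: a_2=1, p_2 = 1*25 + 4 = 29, q_2 = 1*6 + 1 = 7.
  i=3: a_3=1, p_3 = 1*29 + 25 = 54, q_3 = 1*7 + 6 = 13.
  i=4: a_4=1, p_4 = 1*54 + 29 = 83, q_4 = 1*13 + 7 = 20.
  i=5: a_5=1, p_5 = 1*83 + 54 = 137, q_5 = 1*20 + 13 = 33.
q_5 = 33 > 22, so the last convergent with denominator <= 22 is p_4/q_4 = 83/20.
The closest fraction with denominator <= 22 is either p_4/q_4 or the intermediate fraction (k*p_4 + p_3)/(k*q_4 + q_3) with the largest k >= 1 whose denominator stays <= 22; these approach x as k grows, and every other convergent or intermediate fraction in range is farther away.
Largest k: floor((22 - q_3)/q_4) = floor((22 - 13)/20) = 0.
Since k = 0, no intermediate fraction beyond p_4/q_4 has denominator <= 22, so the convergent 83/20 is the closest (its error is |934*20 - 83*225|/(225*20) = 5/4500).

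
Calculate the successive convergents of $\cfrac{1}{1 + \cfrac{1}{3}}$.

0/1, 1/1, 3/4

Using the convergent recurrence p_i = a_i*p_{i-1} + p_{i-2}, q_i = a_i*q_{i-1} + q_{i-2} with p_{-2}=0, p_{-1}=1, q_{-2}=1, q_{-1}=0:
  i=0: a_0=0, p_0 = 0*1 + 0 = 0, q_0 = 0*0 + 1 = 1.
  i=1: a_1=1, p_1 = 1*0 + 1 = 1, q_1 = 1*1 + 0 = 1.
  i=2: a_2=3, p_2 = 3*1 + 0 = 3, q_2 = 3*1 + 1 = 4.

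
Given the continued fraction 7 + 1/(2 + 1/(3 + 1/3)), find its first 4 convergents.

7/1, 15/2, 52/7, 171/23

Using the convergent recurrence p_i = a_i*p_{i-1} + p_{i-2}, q_i = a_i*q_{i-1} + q_{i-2} with p_{-2}=0, p_{-1}=1, q_{-2}=1, q_{-1}=0:
  i=0: a_0=7, p_0 = 7*1 + 0 = 7, q_0 = 7*0 + 1 = 1.
  i=1: a_1=2, p_1 = 2*7 + 1 = 15, q_1 = 2*1 + 0 = 2.
  i=2: a_2=3, p_2 = 3*15 + 7 = 52, q_2 = 3*2 + 1 = 7.
  i=3: a_3=3, p_3 = 3*52 + 15 = 171, q_3 = 3*7 + 2 = 23.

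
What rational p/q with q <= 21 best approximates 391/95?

70/17

Expand x = 391/95 as a continued fraction with the Euclidean algorithm:
  391 = 4*95 + 11, so a_0 = 4.
  95 = 8*11 + 7, so a_1 = 8.
  11 = 1*7 + 4, so a_2 = 1.
  7 = 1*4 + 3, so a_3 = 1.
  4 = 1*3 + 1, so a_4 = 1.
  3 = 3*1 + 0, so a_5 = 3.
so x = [4; 8, 1, 1, 1, 3].
Convergents (p_i = a_i*p_{i-1} + p_{i-2}, q_i = a_i*q_{i-1} + q_{i-2} with p_{-2}=0, p_{-1}=1, q_{-2}=1, q_{-1}=0), until the denominator exceeds 21:
  i=0: a_0=4, p_0 = 4*1 + 0 = 4, q_0 = 4*0 + 1 = 1.
  i=1: a_1=8, p_1 = 8*4 + 1 = 33, q_1 = 8*1 + 0 = 8.
  i=2: a_2=1, p_2 = 1*33 + 4 = 37, q_2 = 1*8 + 1 = 9.
  i=3: a_3=1, p_3 = 1*37 + 33 = 70, q_3 = 1*9 + 8 = 17.
  i=4: a_4=1, p_4 = 1*70 + 37 = 107, q_4 = 1*17 + 9 = 26.
q_4 = 26 > 21, so the last convergent with denominator <= 21 is p_3/q_3 = 70/17.
The closest fraction with denominator <= 21 is either p_3/q_3 or the intermediate fraction (k*p_3 + p_2)/(k*q_3 + q_2) with the largest k >= 1 whose denominator stays <= 21; these approach x as k grows, and every other convergent or intermediate fraction in range is farther away.
Largest k: floor((21 - q_2)/q_3) = floor((21 - 9)/17) = 0.
Since k = 0, no intermediate fraction beyond p_3/q_3 has denominator <= 21, so the convergent 70/17 is the closest (its error is |391*17 - 70*95|/(95*17) = 3/1615).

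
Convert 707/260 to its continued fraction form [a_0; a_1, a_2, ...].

[2; 1, 2, 1, 1, 3, 1, 1, 4]

Run the Euclidean algorithm on 707 and 260; the successive quotients are the partial quotients a_0, a_1, ... (each step inverts the fractional part left over by the previous one):
  707 = 2*260 + 187, so a_0 = 2.
  260 = 1*187 + 73, so a_1 = 1.
  187 = 2*73 + 41, so a_2 = 2.
  73 = 1*41 + 32, so a_3 = 1.
  41 = 1*32 + 9, so a_4 = 1.
  32 = 3*9 + 5, so a_5 = 3.
  9 = 1*5 + 4, so a_6 = 1.
  5 = 1*4 + 1, so a_7 = 1.
  4 = 4*1 + 0, so a_8 = 4.
The remainder reaches 0 after 9 divisions, so the expansion has 9 partial quotients, read off in order.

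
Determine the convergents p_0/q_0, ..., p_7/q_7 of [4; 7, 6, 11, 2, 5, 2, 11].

Using the convergent recurrence p_i = a_i*p_{i-1} + p_{i-2}, q_i = a_i*q_{i-1} + q_{i-2} with p_{-2}=0, p_{-1}=1, q_{-2}=1, q_{-1}=0:
  i=0: a_0=4, p_0 = 4*1 + 0 = 4, q_0 = 4*0 + 1 = 1.
  i=1: a_1=7, p_1 = 7*4 + 1 = 29, q_1 = 7*1 + 0 = 7.
  i=2: a_2=6, p_2 = 6*29 + 4 = 178, q_2 = 6*7 + 1 = 43.
  i=3: a_3=11, p_3 = 11*178 + 29 = 1987, q_3 = 11*43 + 7 = 480.
  i=4: a_4=2, p_4 = 2*1987 + 178 = 4152, q_4 = 2*480 + 43 = 1003.
  i=5: a_5=5, p_5 = 5*4152 + 1987 = 22747, q_5 = 5*1003 + 480 = 5495.
  i=6: a_6=2, p_6 = 2*22747 + 4152 = 49646, q_6 = 2*5495 + 1003 = 11993.
  i=7: a_7=11, p_7 = 11*49646 + 22747 = 568853, q_7 = 11*11993 + 5495 = 137418.

4/1, 29/7, 178/43, 1987/480, 4152/1003, 22747/5495, 49646/11993, 568853/137418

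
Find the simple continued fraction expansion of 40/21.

[1; 1, 9, 2]

Run the Euclidean algorithm on 40 and 21; the successive quotients are the partial quotients a_0, a_1, ... (each step inverts the fractional part left over by the previous one):
  40 = 1*21 + 19, so a_0 = 1.
  21 = 1*19 + 2, so a_1 = 1.
  19 = 9*2 + 1, so a_2 = 9.
  2 = 2*1 + 0, so a_3 = 2.
The remainder reaches 0 after 4 divisions, so the expansion has 4 partial quotients, read off in order.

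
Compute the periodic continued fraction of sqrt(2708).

[52; (26, 104)]

Write x_i = (sqrt(2708) + m_i)/d_i with (m_0, d_0) = (0, 1). a_0 = floor(sqrt(2708)) = 52, since 52^2 = 2704 <= 2708 < 2809 = 53^2.
Iterate m_{i+1} = d_i*a_i - m_i, d_{i+1} = (2708 - m_{i+1}^2)/d_i, a_{i+1} = floor((a_0 + m_{i+1})/d_{i+1}):
  m_1 = 1*52 - 0 = 52, d_1 = (2708 - 52^2)/1 = 4/1 = 4, a_1 = floor((52 + 52)/4) = 26.
  m_2 = 4*26 - 52 = 52, d_2 = (2708 - 52^2)/4 = 4/4 = 1, a_2 = floor((52 + 52)/1) = 104.
  m_3 = 1*104 - 52 = 52, d_3 = (2708 - 52^2)/1 = 4/1 = 4: (m_3, d_3) = (m_1, d_1) = (52, 4), so from here the quotients repeat a_1, a_2; the period length is 2.
Hence the expansion of sqrt(2708) is a_0 = 52 followed by the repeating block 26, 104 (period 2).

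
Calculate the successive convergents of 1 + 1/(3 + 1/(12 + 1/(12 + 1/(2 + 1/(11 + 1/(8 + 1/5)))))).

Using the convergent recurrence p_i = a_i*p_{i-1} + p_{i-2}, q_i = a_i*q_{i-1} + q_{i-2} with p_{-2}=0, p_{-1}=1, q_{-2}=1, q_{-1}=0:
  i=0: a_0=1, p_0 = 1*1 + 0 = 1, q_0 = 1*0 + 1 = 1.
  i=1: a_1=3, p_1 = 3*1 + 1 = 4, q_1 = 3*1 + 0 = 3.
  i=2: a_2=12, p_2 = 12*4 + 1 = 49, q_2 = 12*3 + 1 = 37.
  i=3: a_3=12, p_3 = 12*49 + 4 = 592, q_3 = 12*37 + 3 = 447.
  i=4: a_4=2, p_4 = 2*592 + 49 = 1233, q_4 = 2*447 + 37 = 931.
  i=5: a_5=11, p_5 = 11*1233 + 592 = 14155, q_5 = 11*931 + 447 = 10688.
  i=6: a_6=8, p_6 = 8*14155 + 1233 = 114473, q_6 = 8*10688 + 931 = 86435.
  i=7: a_7=5, p_7 = 5*114473 + 14155 = 586520, q_7 = 5*86435 + 10688 = 442863.

1/1, 4/3, 49/37, 592/447, 1233/931, 14155/10688, 114473/86435, 586520/442863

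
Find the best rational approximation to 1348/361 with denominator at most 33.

56/15

Expand x = 1348/361 as a continued fraction with the Euclidean algorithm:
  1348 = 3*361 + 265, so a_0 = 3.
  361 = 1*265 + 96, so a_1 = 1.
  265 = 2*96 + 73, so a_2 = 2.
  96 = 1*73 + 23, so a_3 = 1.
  73 = 3*23 + 4, so a_4 = 3.
  23 = 5*4 + 3, so a_5 = 5.
  4 = 1*3 + 1, so a_6 = 1.
  3 = 3*1 + 0, so a_7 = 3.
so x = [3; 1, 2, 1, 3, 5, 1, 3].
Convergents (p_i = a_i*p_{i-1} + p_{i-2}, q_i = a_i*q_{i-1} + q_{i-2} with p_{-2}=0, p_{-1}=1, q_{-2}=1, q_{-1}=0), until the denominator exceeds 33:
  i=0: a_0=3, p_0 = 3*1 + 0 = 3, q_0 = 3*0 + 1 = 1.
  i=1: a_1=1, p_1 = 1*3 + 1 = 4, q_1 = 1*1 + 0 = 1.
  i=2: a_2=2, p_2 = 2*4 + 3 = 11, q_2 = 2*1 + 1 = 3.
  i=3: a_3=1, p_3 = 1*11 + 4 = 15, q_3 = 1*3 + 1 = 4.
  i=4: a_4=3, p_4 = 3*15 + 11 = 56, q_4 = 3*4 + 3 = 15.
  i=5: a_5=5, p_5 = 5*56 + 15 = 295, q_5 = 5*15 + 4 = 79.
q_5 = 79 > 33, so the last convergent with denominator <= 33 is p_4/q_4 = 56/15.
The closest fraction with denominator <= 33 is either p_4/q_4 or the intermediate fraction (k*p_4 + p_3)/(k*q_4 + q_3) with the largest k >= 1 whose denominator stays <= 33; these approach x as k grows, and every other convergent or intermediate fraction in range is farther away.
Largest k: floor((33 - q_3)/q_4) = floor((33 - 4)/15) = 1.
That gives (1*56 + 15)/(1*15 + 4) = 71/19.
Compare the errors: |x - 56/15| = |1348*15 - 56*361|/(361*15) = 4/5415, and |x - 71/19| = |1348*19 - 71*361|/(361*19) = 19/6859.
Cross-multiplying, 4*6859 = 27436 < 102885 = 19*5415, so 4/5415 is smaller: the convergent 56/15 is closer to x than 71/19.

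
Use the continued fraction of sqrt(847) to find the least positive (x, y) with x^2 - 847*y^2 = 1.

First expand sqrt(847) as a continued fraction. With x_i = (sqrt(847) + m_i)/d_i and (m_0, d_0) = (0, 1): a_0 = floor(sqrt(847)) = 29, since 29^2 = 841 <= 847 < 900 = 30^2.
Iterate m_{i+1} = d_i*a_i - m_i, d_{i+1} = (847 - m_{i+1}^2)/d_i, a_{i+1} = floor((a_0 + m_{i+1})/d_{i+1}):
  m_1 = 1*29 - 0 = 29, d_1 = (847 - 29^2)/1 = 6/1 = 6, a_1 = floor((29 + 29)/6) = 9.
  m_2 = 6*9 - 29 = 25, d_2 = (847 - 25^2)/6 = 222/6 = 37, a_2 = floor((29 + 25)/37) = 1.
  m_3 = 37*1 - 25 = 12, d_3 = (847 - 12^2)/37 = 703/37 = 19, a_3 = floor((29 + 12)/19) = 2.
  m_4 = 19*2 - 12 = 26, d_4 = (847 - 26^2)/19 = 171/19 = 9, a_4 = floor((29 + 26)/9) = 6.
  m_5 = 9*6 - 26 = 28, d_5 = (847 - 28^2)/9 = 63/9 = 7, a_5 = floor((29 + 28)/7) = 8.
  m_6 = 7*8 - 28 = 28, d_6 = (847 - 28^2)/7 = 63/7 = 9, a_6 = floor((29 + 28)/9) = 6.
  m_7 = 9*6 - 28 = 26, d_7 = (847 - 26^2)/9 = 171/9 = 19, a_7 = floor((29 + 26)/19) = 2.
  m_8 = 19*2 - 26 = 12, d_8 = (847 - 12^2)/19 = 703/19 = 37, a_8 = floor((29 + 12)/37) = 1.
  m_9 = 37*1 - 12 = 25, d_9 = (847 - 25^2)/37 = 222/37 = 6, a_9 = floor((29 + 25)/6) = 9.
  m_10 = 6*9 - 25 = 29, d_10 = (847 - 29^2)/6 = 6/6 = 1, a_10 = floor((29 + 29)/1) = 58.
  m_11 = 1*58 - 29 = 29, d_11 = (847 - 29^2)/1 = 6/1 = 6: (m_11, d_11) = (m_1, d_1) = (29, 6), so from here the quotients repeat a_1, ..., a_10; the period length is 10.
So sqrt(847) = [29; (9, 1, 2, 6, 8, 6, 2, 1, 9, 58)] with period length k = 10.
k is even, so the fundamental solution of x^2 - 847y^2 = 1 is (p_{k-1}, q_{k-1}) = (p_9, q_9); compute convergents through index 9.
Convergents (p_i = a_i*p_{i-1} + p_{i-2}, q_i = a_i*q_{i-1} + q_{i-2} with p_{-2}=0, p_{-1}=1, q_{-2}=1, q_{-1}=0):
  i=0: a_0=29, p_0 = 29*1 + 0 = 29, q_0 = 29*0 + 1 = 1.
  i=1: a_1=9, p_1 = 9*29 + 1 = 262, q_1 = 9*1 + 0 = 9.
  i=2: a_2=1, p_2 = 1*262 + 29 = 291, q_2 = 1*9 + 1 = 10.
  i=3: a_3=2, p_3 = 2*291 + 262 = 844, q_3 = 2*10 + 9 = 29.
  i=4: a_4=6, p_4 = 6*844 + 291 = 5355, q_4 = 6*29 + 10 = 184.
  i=5: a_5=8, p_5 = 8*5355 + 844 = 43684, q_5 = 8*184 + 29 = 1501.
  i=6: a_6=6, p_6 = 6*43684 + 5355 = 267459, q_6 = 6*1501 + 184 = 9190.
  i=7: a_7=2, p_7 = 2*267459 + 43684 = 578602, q_7 = 2*9190 + 1501 = 19881.
  i=8: a_8=1, p_8 = 1*578602 + 267459 = 846061, q_8 = 1*19881 + 9190 = 29071.
  i=9: a_9=9, p_9 = 9*846061 + 578602 = 8193151, q_9 = 9*29071 + 19881 = 281520.
Check: 8193151^2 - 847*281520^2 = 67127723308801 - 67127723308800 = 1, so (x, y) = (8193151, 281520) solves the equation, and by the theorem it is the least positive solution.

(x, y) = (8193151, 281520)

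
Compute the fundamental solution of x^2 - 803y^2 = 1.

First expand sqrt(803) as a continued fraction. With x_i = (sqrt(803) + m_i)/d_i and (m_0, d_0) = (0, 1): a_0 = floor(sqrt(803)) = 28, since 28^2 = 784 <= 803 < 841 = 29^2.
Iterate m_{i+1} = d_i*a_i - m_i, d_{i+1} = (803 - m_{i+1}^2)/d_i, a_{i+1} = floor((a_0 + m_{i+1})/d_{i+1}):
  m_1 = 1*28 - 0 = 28, d_1 = (803 - 28^2)/1 = 19/1 = 19, a_1 = floor((28 + 28)/19) = 2.
  m_2 = 19*2 - 28 = 10, d_2 = (803 - 10^2)/19 = 703/19 = 37, a_2 = floor((28 + 10)/37) = 1.
  m_3 = 37*1 - 10 = 27, d_3 = (803 - 27^2)/37 = 74/37 = 2, a_3 = floor((28 + 27)/2) = 27.
  m_4 = 2*27 - 27 = 27, d_4 = (803 - 27^2)/2 = 74/2 = 37, a_4 = floor((28 + 27)/37) = 1.
  m_5 = 37*1 - 27 = 10, d_5 = (803 - 10^2)/37 = 703/37 = 19, a_5 = floor((28 + 10)/19) = 2.
  m_6 = 19*2 - 10 = 28, d_6 = (803 - 28^2)/19 = 19/19 = 1, a_6 = floor((28 + 28)/1) = 56.
  m_7 = 1*56 - 28 = 28, d_7 = (803 - 28^2)/1 = 19/1 = 19: (m_7, d_7) = (m_1, d_1) = (28, 19), so from here the quotients repeat a_1, ..., a_6; the period length is 6.
So sqrt(803) = [28; (2, 1, 27, 1, 2, 56)] with period length k = 6.
k is even, so the fundamental solution of x^2 - 803y^2 = 1 is (p_{k-1}, q_{k-1}) = (p_5, q_5); compute convergents through index 5.
Convergents (p_i = a_i*p_{i-1} + p_{i-2}, q_i = a_i*q_{i-1} + q_{i-2} with p_{-2}=0, p_{-1}=1, q_{-2}=1, q_{-1}=0):
  i=0: a_0=28, p_0 = 28*1 + 0 = 28, q_0 = 28*0 + 1 = 1.
  i=1: a_1=2, p_1 = 2*28 + 1 = 57, q_1 = 2*1 + 0 = 2.
  i=2: a_2=1, p_2 = 1*57 + 28 = 85, q_2 = 1*2 + 1 = 3.
  i=3: a_3=27, p_3 = 27*85 + 57 = 2352, q_3 = 27*3 + 2 = 83.
  i=4: a_4=1, p_4 = 1*2352 + 85 = 2437, q_4 = 1*83 + 3 = 86.
  i=5: a_5=2, p_5 = 2*2437 + 2352 = 7226, q_5 = 2*86 + 83 = 255.
Check: 7226^2 - 803*255^2 = 52215076 - 52215075 = 1, so (x, y) = (7226, 255) solves the equation, and by the theorem it is the least positive solution.

(x, y) = (7226, 255)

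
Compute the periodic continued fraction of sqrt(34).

Write x_i = (sqrt(34) + m_i)/d_i with (m_0, d_0) = (0, 1). a_0 = floor(sqrt(34)) = 5, since 5^2 = 25 <= 34 < 36 = 6^2.
Iterate m_{i+1} = d_i*a_i - m_i, d_{i+1} = (34 - m_{i+1}^2)/d_i, a_{i+1} = floor((a_0 + m_{i+1})/d_{i+1}):
  m_1 = 1*5 - 0 = 5, d_1 = (34 - 5^2)/1 = 9/1 = 9, a_1 = floor((5 + 5)/9) = 1.
  m_2 = 9*1 - 5 = 4, d_2 = (34 - 4^2)/9 = 18/9 = 2, a_2 = floor((5 + 4)/2) = 4.
  m_3 = 2*4 - 4 = 4, d_3 = (34 - 4^2)/2 = 18/2 = 9, a_3 = floor((5 + 4)/9) = 1.
  m_4 = 9*1 - 4 = 5, d_4 = (34 - 5^2)/9 = 9/9 = 1, a_4 = floor((5 + 5)/1) = 10.
  m_5 = 1*10 - 5 = 5, d_5 = (34 - 5^2)/1 = 9/1 = 9: (m_5, d_5) = (m_1, d_1) = (5, 9), so from here the quotients repeat a_1, ..., a_4; the period length is 4.
Hence the expansion of sqrt(34) is a_0 = 5 followed by the repeating block 1, 4, 1, 10 (period 4).

[5; (1, 4, 1, 10)]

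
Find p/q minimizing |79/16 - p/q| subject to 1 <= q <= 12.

59/12

Expand x = 79/16 as a continued fraction with the Euclidean algorithm:
  79 = 4*16 + 15, so a_0 = 4.
  16 = 1*15 + 1, so a_1 = 1.
  15 = 15*1 + 0, so a_2 = 15.
so x = [4; 1, 15].
Convergents (p_i = a_i*p_{i-1} + p_{i-2}, q_i = a_i*q_{i-1} + q_{i-2} with p_{-2}=0, p_{-1}=1, q_{-2}=1, q_{-1}=0), until the denominator exceeds 12:
  i=0: a_0=4, p_0 = 4*1 + 0 = 4, q_0 = 4*0 + 1 = 1.
  i=1: a_1=1, p_1 = 1*4 + 1 = 5, q_1 = 1*1 + 0 = 1.
  i=2: a_2=15, p_2 = 15*5 + 4 = 79, q_2 = 15*1 + 1 = 16.
q_2 = 16 > 12, so the last convergent with denominator <= 12 is p_1/q_1 = 5/1.
The closest fraction with denominator <= 12 is either p_1/q_1 or the intermediate fraction (k*p_1 + p_0)/(k*q_1 + q_0) with the largest k >= 1 whose denominator stays <= 12; these approach x as k grows, and every other convergent or intermediate fraction in range is farther away.
Largest k: floor((12 - q_0)/q_1) = floor((12 - 1)/1) = 11.
That gives (11*5 + 4)/(11*1 + 1) = 59/12.
Compare the errors: |x - 5/1| = |79*1 - 5*16|/(16*1) = 1/16, and |x - 59/12| = |79*12 - 59*16|/(16*12) = 4/192.
Cross-multiplying, 4*16 = 64 < 192 = 1*192, so 4/192 is smaller: the intermediate fraction 59/12 is closer to x than 5/1.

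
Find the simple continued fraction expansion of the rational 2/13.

Run the Euclidean algorithm on 2 and 13; the successive quotients are the partial quotients a_0, a_1, ... (each step inverts the fractional part left over by the previous one):
  2 = 0*13 + 2, so a_0 = 0.
  13 = 6*2 + 1, so a_1 = 6.
  2 = 2*1 + 0, so a_2 = 2.
The remainder reaches 0 after 3 divisions, so the expansion has 3 partial quotients, read off in order.

[0; 6, 2]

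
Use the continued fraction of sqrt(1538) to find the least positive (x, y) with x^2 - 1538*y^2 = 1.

First expand sqrt(1538) as a continued fraction. With x_i = (sqrt(1538) + m_i)/d_i and (m_0, d_0) = (0, 1): a_0 = floor(sqrt(1538)) = 39, since 39^2 = 1521 <= 1538 < 1600 = 40^2.
Iterate m_{i+1} = d_i*a_i - m_i, d_{i+1} = (1538 - m_{i+1}^2)/d_i, a_{i+1} = floor((a_0 + m_{i+1})/d_{i+1}):
  m_1 = 1*39 - 0 = 39, d_1 = (1538 - 39^2)/1 = 17/1 = 17, a_1 = floor((39 + 39)/17) = 4.
  m_2 = 17*4 - 39 = 29, d_2 = (1538 - 29^2)/17 = 697/17 = 41, a_2 = floor((39 + 29)/41) = 1.
  m_3 = 41*1 - 29 = 12, d_3 = (1538 - 12^2)/41 = 1394/41 = 34, a_3 = floor((39 + 12)/34) = 1.
  m_4 = 34*1 - 12 = 22, d_4 = (1538 - 22^2)/34 = 1054/34 = 31, a_4 = floor((39 + 22)/31) = 1.
  m_5 = 31*1 - 22 = 9, d_5 = (1538 - 9^2)/31 = 1457/31 = 47, a_5 = floor((39 + 9)/47) = 1.
  m_6 = 47*1 - 9 = 38, d_6 = (1538 - 38^2)/47 = 94/47 = 2, a_6 = floor((39 + 38)/2) = 38.
  m_7 = 2*38 - 38 = 38, d_7 = (1538 - 38^2)/2 = 94/2 = 47, a_7 = floor((39 + 38)/47) = 1.
  m_8 = 47*1 - 38 = 9, d_8 = (1538 - 9^2)/47 = 1457/47 = 31, a_8 = floor((39 + 9)/31) = 1.
  m_9 = 31*1 - 9 = 22, d_9 = (1538 - 22^2)/31 = 1054/31 = 34, a_9 = floor((39 + 22)/34) = 1.
  m_10 = 34*1 - 22 = 12, d_10 = (1538 - 12^2)/34 = 1394/34 = 41, a_10 = floor((39 + 12)/41) = 1.
  m_11 = 41*1 - 12 = 29, d_11 = (1538 - 29^2)/41 = 697/41 = 17, a_11 = floor((39 + 29)/17) = 4.
  m_12 = 17*4 - 29 = 39, d_12 = (1538 - 39^2)/17 = 17/17 = 1, a_12 = floor((39 + 39)/1) = 78.
  m_13 = 1*78 - 39 = 39, d_13 = (1538 - 39^2)/1 = 17/1 = 17: (m_13, d_13) = (m_1, d_1) = (39, 17), so from here the quotients repeat a_1, ..., a_12; the period length is 12.
So sqrt(1538) = [39; (4, 1, 1, 1, 1, 38, 1, 1, 1, 1, 4, 78)] with period length k = 12.
k is even, so the fundamental solution of x^2 - 1538y^2 = 1 is (p_{k-1}, q_{k-1}) = (p_11, q_11); compute convergents through index 11.
Convergents (p_i = a_i*p_{i-1} + p_{i-2}, q_i = a_i*q_{i-1} + q_{i-2} with p_{-2}=0, p_{-1}=1, q_{-2}=1, q_{-1}=0):
  i=0: a_0=39, p_0 = 39*1 + 0 = 39, q_0 = 39*0 + 1 = 1.
  i=1: a_1=4, p_1 = 4*39 + 1 = 157, q_1 = 4*1 + 0 = 4.
  i=2: a_2=1, p_2 = 1*157 + 39 = 196, q_2 = 1*4 + 1 = 5.
  i=3: a_3=1, p_3 = 1*196 + 157 = 353, q_3 = 1*5 + 4 = 9.
  i=4: a_4=1, p_4 = 1*353 + 196 = 549, q_4 = 1*9 + 5 = 14.
  i=5: a_5=1, p_5 = 1*549 + 353 = 902, q_5 = 1*14 + 9 = 23.
  i=6: a_6=38, p_6 = 38*902 + 549 = 34825, q_6 = 38*23 + 14 = 888.
  i=7: a_7=1, p_7 = 1*34825 + 902 = 35727, q_7 = 1*888 + 23 = 911.
  i=8: a_8=1, p_8 = 1*35727 + 34825 = 70552, q_8 = 1*911 + 888 = 1799.
  i=9: a_9=1, p_9 = 1*70552 + 35727 = 106279, q_9 = 1*1799 + 911 = 2710.
  i=10: a_10=1, p_10 = 1*106279 + 70552 = 176831, q_10 = 1*2710 + 1799 = 4509.
  i=11: a_11=4, p_11 = 4*176831 + 106279 = 813603, q_11 = 4*4509 + 2710 = 20746.
Check: 813603^2 - 1538*20746^2 = 661949841609 - 661949841608 = 1, so (x, y) = (813603, 20746) solves the equation, and by the theorem it is the least positive solution.

(x, y) = (813603, 20746)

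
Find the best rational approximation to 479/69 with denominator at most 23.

Expand x = 479/69 as a continued fraction with the Euclidean algorithm:
  479 = 6*69 + 65, so a_0 = 6.
  69 = 1*65 + 4, so a_1 = 1.
  65 = 16*4 + 1, so a_2 = 16.
  4 = 4*1 + 0, so a_3 = 4.
so x = [6; 1, 16, 4].
Convergents (p_i = a_i*p_{i-1} + p_{i-2}, q_i = a_i*q_{i-1} + q_{i-2} with p_{-2}=0, p_{-1}=1, q_{-2}=1, q_{-1}=0), until the denominator exceeds 23:
  i=0: a_0=6, p_0 = 6*1 + 0 = 6, q_0 = 6*0 + 1 = 1.
  i=1: a_1=1, p_1 = 1*6 + 1 = 7, q_1 = 1*1 + 0 = 1.
  i=2: a_2=16, p_2 = 16*7 + 6 = 118, q_2 = 16*1 + 1 = 17.
  i=3: a_3=4, p_3 = 4*118 + 7 = 479, q_3 = 4*17 + 1 = 69.
q_3 = 69 > 23, so the last convergent with denominator <= 23 is p_2/q_2 = 118/17.
The closest fraction with denominator <= 23 is either p_2/q_2 or the intermediate fraction (k*p_2 + p_1)/(k*q_2 + q_1) with the largest k >= 1 whose denominator stays <= 23; these approach x as k grows, and every other convergent or intermediate fraction in range is farther away.
Largest k: floor((23 - q_1)/q_2) = floor((23 - 1)/17) = 1.
That gives (1*118 + 7)/(1*17 + 1) = 125/18.
Compare the errors: |x - 118/17| = |479*17 - 118*69|/(69*17) = 1/1173, and |x - 125/18| = |479*18 - 125*69|/(69*18) = 3/1242.
Cross-multiplying, 1*1242 = 1242 < 3519 = 3*1173, so 1/1173 is smaller: the convergent 118/17 is closer to x than 125/18.

118/17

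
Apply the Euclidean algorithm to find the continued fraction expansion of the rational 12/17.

Run the Euclidean algorithm on 12 and 17; the successive quotients are the partial quotients a_0, a_1, ... (each step inverts the fractional part left over by the previous one):
  12 = 0*17 + 12, so a_0 = 0.
  17 = 1*12 + 5, so a_1 = 1.
  12 = 2*5 + 2, so a_2 = 2.
  5 = 2*2 + 1, so a_3 = 2.
  2 = 2*1 + 0, so a_4 = 2.
The remainder reaches 0 after 5 divisions, so the expansion has 5 partial quotients, read off in order.

[0; 1, 2, 2, 2]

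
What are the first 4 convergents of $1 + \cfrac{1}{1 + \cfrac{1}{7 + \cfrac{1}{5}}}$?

Using the convergent recurrence p_i = a_i*p_{i-1} + p_{i-2}, q_i = a_i*q_{i-1} + q_{i-2} with p_{-2}=0, p_{-1}=1, q_{-2}=1, q_{-1}=0:
  i=0: a_0=1, p_0 = 1*1 + 0 = 1, q_0 = 1*0 + 1 = 1.
  i=1: a_1=1, p_1 = 1*1 + 1 = 2, q_1 = 1*1 + 0 = 1.
  i=2: a_2=7, p_2 = 7*2 + 1 = 15, q_2 = 7*1 + 1 = 8.
  i=3: a_3=5, p_3 = 5*15 + 2 = 77, q_3 = 5*8 + 1 = 41.

1/1, 2/1, 15/8, 77/41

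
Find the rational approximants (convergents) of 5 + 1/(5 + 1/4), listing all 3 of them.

Using the convergent recurrence p_i = a_i*p_{i-1} + p_{i-2}, q_i = a_i*q_{i-1} + q_{i-2} with p_{-2}=0, p_{-1}=1, q_{-2}=1, q_{-1}=0:
  i=0: a_0=5, p_0 = 5*1 + 0 = 5, q_0 = 5*0 + 1 = 1.
  i=1: a_1=5, p_1 = 5*5 + 1 = 26, q_1 = 5*1 + 0 = 5.
  i=2: a_2=4, p_2 = 4*26 + 5 = 109, q_2 = 4*5 + 1 = 21.

5/1, 26/5, 109/21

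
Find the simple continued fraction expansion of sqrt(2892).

Write x_i = (sqrt(2892) + m_i)/d_i with (m_0, d_0) = (0, 1). a_0 = floor(sqrt(2892)) = 53, since 53^2 = 2809 <= 2892 < 2916 = 54^2.
Iterate m_{i+1} = d_i*a_i - m_i, d_{i+1} = (2892 - m_{i+1}^2)/d_i, a_{i+1} = floor((a_0 + m_{i+1})/d_{i+1}):
  m_1 = 1*53 - 0 = 53, d_1 = (2892 - 53^2)/1 = 83/1 = 83, a_1 = floor((53 + 53)/83) = 1.
  m_2 = 83*1 - 53 = 30, d_2 = (2892 - 30^2)/83 = 1992/83 = 24, a_2 = floor((53 + 30)/24) = 3.
  m_3 = 24*3 - 30 = 42, d_3 = (2892 - 42^2)/24 = 1128/24 = 47, a_3 = floor((53 + 42)/47) = 2.
  m_4 = 47*2 - 42 = 52, d_4 = (2892 - 52^2)/47 = 188/47 = 4, a_4 = floor((53 + 52)/4) = 26.
  m_5 = 4*26 - 52 = 52, d_5 = (2892 - 52^2)/4 = 188/4 = 47, a_5 = floor((53 + 52)/47) = 2.
  m_6 = 47*2 - 52 = 42, d_6 = (2892 - 42^2)/47 = 1128/47 = 24, a_6 = floor((53 + 42)/24) = 3.
  m_7 = 24*3 - 42 = 30, d_7 = (2892 - 30^2)/24 = 1992/24 = 83, a_7 = floor((53 + 30)/83) = 1.
  m_8 = 83*1 - 30 = 53, d_8 = (2892 - 53^2)/83 = 83/83 = 1, a_8 = floor((53 + 53)/1) = 106.
  m_9 = 1*106 - 53 = 53, d_9 = (2892 - 53^2)/1 = 83/1 = 83: (m_9, d_9) = (m_1, d_1) = (53, 83), so from here the quotients repeat a_1, ..., a_8; the period length is 8.
Hence the expansion of sqrt(2892) is a_0 = 53 followed by the repeating block 1, 3, 2, 26, 2, 3, 1, 106 (period 8).

[53; (1, 3, 2, 26, 2, 3, 1, 106)]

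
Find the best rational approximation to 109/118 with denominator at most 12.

Expand x = 109/118 as a continued fraction with the Euclidean algorithm:
  109 = 0*118 + 109, so a_0 = 0.
  118 = 1*109 + 9, so a_1 = 1.
  109 = 12*9 + 1, so a_2 = 12.
  9 = 9*1 + 0, so a_3 = 9.
so x = [0; 1, 12, 9].
Convergents (p_i = a_i*p_{i-1} + p_{i-2}, q_i = a_i*q_{i-1} + q_{i-2} with p_{-2}=0, p_{-1}=1, q_{-2}=1, q_{-1}=0), until the denominator exceeds 12:
  i=0: a_0=0, p_0 = 0*1 + 0 = 0, q_0 = 0*0 + 1 = 1.
  i=1: a_1=1, p_1 = 1*0 + 1 = 1, q_1 = 1*1 + 0 = 1.
  i=2: a_2=12, p_2 = 12*1 + 0 = 12, q_2 = 12*1 + 1 = 13.
q_2 = 13 > 12, so the last convergent with denominator <= 12 is p_1/q_1 = 1/1.
The closest fraction with denominator <= 12 is either p_1/q_1 or the intermediate fraction (k*p_1 + p_0)/(k*q_1 + q_0) with the largest k >= 1 whose denominator stays <= 12; these approach x as k grows, and every other convergent or intermediate fraction in range is farther away.
Largest k: floor((12 - q_0)/q_1) = floor((12 - 1)/1) = 11.
That gives (11*1 + 0)/(11*1 + 1) = 11/12.
Compare the errors: |x - 1/1| = |109*1 - 1*118|/(118*1) = 9/118, and |x - 11/12| = |109*12 - 11*118|/(118*12) = 10/1416.
Cross-multiplying, 10*118 = 1180 < 12744 = 9*1416, so 10/1416 is smaller: the intermediate fraction 11/12 is closer to x than 1/1.

11/12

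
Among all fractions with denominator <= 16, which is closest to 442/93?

Expand x = 442/93 as a continued fraction with the Euclidean algorithm:
  442 = 4*93 + 70, so a_0 = 4.
  93 = 1*70 + 23, so a_1 = 1.
  70 = 3*23 + 1, so a_2 = 3.
  23 = 23*1 + 0, so a_3 = 23.
so x = [4; 1, 3, 23].
Convergents (p_i = a_i*p_{i-1} + p_{i-2}, q_i = a_i*q_{i-1} + q_{i-2} with p_{-2}=0, p_{-1}=1, q_{-2}=1, q_{-1}=0), until the denominator exceeds 16:
  i=0: a_0=4, p_0 = 4*1 + 0 = 4, q_0 = 4*0 + 1 = 1.
  i=1: a_1=1, p_1 = 1*4 + 1 = 5, q_1 = 1*1 + 0 = 1.
  i=2: a_2=3, p_2 = 3*5 + 4 = 19, q_2 = 3*1 + 1 = 4.
  i=3: a_3=23, p_3 = 23*19 + 5 = 442, q_3 = 23*4 + 1 = 93.
q_3 = 93 > 16, so the last convergent with denominator <= 16 is p_2/q_2 = 19/4.
The closest fraction with denominator <= 16 is either p_2/q_2 or the intermediate fraction (k*p_2 + p_1)/(k*q_2 + q_1) with the largest k >= 1 whose denominator stays <= 16; these approach x as k grows, and every other convergent or intermediate fraction in range is farther away.
Largest k: floor((16 - q_1)/q_2) = floor((16 - 1)/4) = 3.
That gives (3*19 + 5)/(3*4 + 1) = 62/13.
Compare the errors: |x - 19/4| = |442*4 - 19*93|/(93*4) = 1/372, and |x - 62/13| = |442*13 - 62*93|/(93*13) = 20/1209.
Cross-multiplying, 1*1209 = 1209 < 7440 = 20*372, so 1/372 is smaller: the convergent 19/4 is closer to x than 62/13.

19/4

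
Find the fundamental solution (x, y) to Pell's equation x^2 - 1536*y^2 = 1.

First expand sqrt(1536) as a continued fraction. With x_i = (sqrt(1536) + m_i)/d_i and (m_0, d_0) = (0, 1): a_0 = floor(sqrt(1536)) = 39, since 39^2 = 1521 <= 1536 < 1600 = 40^2.
Iterate m_{i+1} = d_i*a_i - m_i, d_{i+1} = (1536 - m_{i+1}^2)/d_i, a_{i+1} = floor((a_0 + m_{i+1})/d_{i+1}):
  m_1 = 1*39 - 0 = 39, d_1 = (1536 - 39^2)/1 = 15/1 = 15, a_1 = floor((39 + 39)/15) = 5.
  m_2 = 15*5 - 39 = 36, d_2 = (1536 - 36^2)/15 = 240/15 = 16, a_2 = floor((39 + 36)/16) = 4.
  m_3 = 16*4 - 36 = 28, d_3 = (1536 - 28^2)/16 = 752/16 = 47, a_3 = floor((39 + 28)/47) = 1.
  m_4 = 47*1 - 28 = 19, d_4 = (1536 - 19^2)/47 = 1175/47 = 25, a_4 = floor((39 + 19)/25) = 2.
  m_5 = 25*2 - 19 = 31, d_5 = (1536 - 31^2)/25 = 575/25 = 23, a_5 = floor((39 + 31)/23) = 3.
  m_6 = 23*3 - 31 = 38, d_6 = (1536 - 38^2)/23 = 92/23 = 4, a_6 = floor((39 + 38)/4) = 19.
  m_7 = 4*19 - 38 = 38, d_7 = (1536 - 38^2)/4 = 92/4 = 23, a_7 = floor((39 + 38)/23) = 3.
  m_8 = 23*3 - 38 = 31, d_8 = (1536 - 31^2)/23 = 575/23 = 25, a_8 = floor((39 + 31)/25) = 2.
  m_9 = 25*2 - 31 = 19, d_9 = (1536 - 19^2)/25 = 1175/25 = 47, a_9 = floor((39 + 19)/47) = 1.
  m_10 = 47*1 - 19 = 28, d_10 = (1536 - 28^2)/47 = 752/47 = 16, a_10 = floor((39 + 28)/16) = 4.
  m_11 = 16*4 - 28 = 36, d_11 = (1536 - 36^2)/16 = 240/16 = 15, a_11 = floor((39 + 36)/15) = 5.
  m_12 = 15*5 - 36 = 39, d_12 = (1536 - 39^2)/15 = 15/15 = 1, a_12 = floor((39 + 39)/1) = 78.
  m_13 = 1*78 - 39 = 39, d_13 = (1536 - 39^2)/1 = 15/1 = 15: (m_13, d_13) = (m_1, d_1) = (39, 15), so from here the quotients repeat a_1, ..., a_12; the period length is 12.
So sqrt(1536) = [39; (5, 4, 1, 2, 3, 19, 3, 2, 1, 4, 5, 78)] with period length k = 12.
k is even, so the fundamental solution of x^2 - 1536y^2 = 1 is (p_{k-1}, q_{k-1}) = (p_11, q_11); compute convergents through index 11.
Convergents (p_i = a_i*p_{i-1} + p_{i-2}, q_i = a_i*q_{i-1} + q_{i-2} with p_{-2}=0, p_{-1}=1, q_{-2}=1, q_{-1}=0):
  i=0: a_0=39, p_0 = 39*1 + 0 = 39, q_0 = 39*0 + 1 = 1.
  i=1: a_1=5, p_1 = 5*39 + 1 = 196, q_1 = 5*1 + 0 = 5.
  i=2: a_2=4, p_2 = 4*196 + 39 = 823, q_2 = 4*5 + 1 = 21.
  i=3: a_3=1, p_3 = 1*823 + 196 = 1019, q_3 = 1*21 + 5 = 26.
  i=4: a_4=2, p_4 = 2*1019 + 823 = 2861, q_4 = 2*26 + 21 = 73.
  i=5: a_5=3, p_5 = 3*2861 + 1019 = 9602, q_5 = 3*73 + 26 = 245.
  i=6: a_6=19, p_6 = 19*9602 + 2861 = 185299, q_6 = 19*245 + 73 = 4728.
  i=7: a_7=3, p_7 = 3*185299 + 9602 = 565499, q_7 = 3*4728 + 245 = 14429.
  i=8: a_8=2, p_8 = 2*565499 + 185299 = 1316297, q_8 = 2*14429 + 4728 = 33586.
  i=9: a_9=1, p_9 = 1*1316297 + 565499 = 1881796, q_9 = 1*33586 + 14429 = 48015.
  i=10: a_10=4, p_10 = 4*1881796 + 1316297 = 8843481, q_10 = 4*48015 + 33586 = 225646.
  i=11: a_11=5, p_11 = 5*8843481 + 1881796 = 46099201, q_11 = 5*225646 + 48015 = 1176245.
Check: 46099201^2 - 1536*1176245^2 = 2125136332838401 - 2125136332838400 = 1, so (x, y) = (46099201, 1176245) solves the equation, and by the theorem it is the least positive solution.

(x, y) = (46099201, 1176245)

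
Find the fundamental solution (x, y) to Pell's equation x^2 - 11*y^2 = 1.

(x, y) = (10, 3)

First expand sqrt(11) as a continued fraction. With x_i = (sqrt(11) + m_i)/d_i and (m_0, d_0) = (0, 1): a_0 = floor(sqrt(11)) = 3, since 3^2 = 9 <= 11 < 16 = 4^2.
Iterate m_{i+1} = d_i*a_i - m_i, d_{i+1} = (11 - m_{i+1}^2)/d_i, a_{i+1} = floor((a_0 + m_{i+1})/d_{i+1}):
  m_1 = 1*3 - 0 = 3, d_1 = (11 - 3^2)/1 = 2/1 = 2, a_1 = floor((3 + 3)/2) = 3.
  m_2 = 2*3 - 3 = 3, d_2 = (11 - 3^2)/2 = 2/2 = 1, a_2 = floor((3 + 3)/1) = 6.
  m_3 = 1*6 - 3 = 3, d_3 = (11 - 3^2)/1 = 2/1 = 2: (m_3, d_3) = (m_1, d_1) = (3, 2), so from here the quotients repeat a_1, a_2; the period length is 2.
So sqrt(11) = [3; (3, 6)] with period length k = 2.
k is even, so the fundamental solution of x^2 - 11y^2 = 1 is (p_{k-1}, q_{k-1}) = (p_1, q_1); compute convergents through index 1.
Convergents (p_i = a_i*p_{i-1} + p_{i-2}, q_i = a_i*q_{i-1} + q_{i-2} with p_{-2}=0, p_{-1}=1, q_{-2}=1, q_{-1}=0):
  i=0: a_0=3, p_0 = 3*1 + 0 = 3, q_0 = 3*0 + 1 = 1.
  i=1: a_1=3, p_1 = 3*3 + 1 = 10, q_1 = 3*1 + 0 = 3.
Check: 10^2 - 11*3^2 = 100 - 99 = 1, so (x, y) = (10, 3) solves the equation, and by the theorem it is the least positive solution.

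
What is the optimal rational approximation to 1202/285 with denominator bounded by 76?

97/23

Expand x = 1202/285 as a continued fraction with the Euclidean algorithm:
  1202 = 4*285 + 62, so a_0 = 4.
  285 = 4*62 + 37, so a_1 = 4.
  62 = 1*37 + 25, so a_2 = 1.
  37 = 1*25 + 12, so a_3 = 1.
  25 = 2*12 + 1, so a_4 = 2.
  12 = 12*1 + 0, so a_5 = 12.
so x = [4; 4, 1, 1, 2, 12].
Convergents (p_i = a_i*p_{i-1} + p_{i-2}, q_i = a_i*q_{i-1} + q_{i-2} with p_{-2}=0, p_{-1}=1, q_{-2}=1, q_{-1}=0), until the denominator exceeds 76:
  i=0: a_0=4, p_0 = 4*1 + 0 = 4, q_0 = 4*0 + 1 = 1.
  i=1: a_1=4, p_1 = 4*4 + 1 = 17, q_1 = 4*1 + 0 = 4.
  i=2: a_2=1, p_2 = 1*17 + 4 = 21, q_2 = 1*4 + 1 = 5.
  i=3: a_3=1, p_3 = 1*21 + 17 = 38, q_3 = 1*5 + 4 = 9.
  i=4: a_4=2, p_4 = 2*38 + 21 = 97, q_4 = 2*9 + 5 = 23.
  i=5: a_5=12, p_5 = 12*97 + 38 = 1202, q_5 = 12*23 + 9 = 285.
q_5 = 285 > 76, so the last convergent with denominator <= 76 is p_4/q_4 = 97/23.
The closest fraction with denominator <= 76 is either p_4/q_4 or the intermediate fraction (k*p_4 + p_3)/(k*q_4 + q_3) with the largest k >= 1 whose denominator stays <= 76; these approach x as k grows, and every other convergent or intermediate fraction in range is farther away.
Largest k: floor((76 - q_3)/q_4) = floor((76 - 9)/23) = 2.
That gives (2*97 + 38)/(2*23 + 9) = 232/55.
Compare the errors: |x - 97/23| = |1202*23 - 97*285|/(285*23) = 1/6555, and |x - 232/55| = |1202*55 - 232*285|/(285*55) = 10/15675.
Cross-multiplying, 1*15675 = 15675 < 65550 = 10*6555, so 1/6555 is smaller: the convergent 97/23 is closer to x than 232/55.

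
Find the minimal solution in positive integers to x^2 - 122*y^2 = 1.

(x, y) = (243, 22)

First expand sqrt(122) as a continued fraction. With x_i = (sqrt(122) + m_i)/d_i and (m_0, d_0) = (0, 1): a_0 = floor(sqrt(122)) = 11, since 11^2 = 121 <= 122 < 144 = 12^2.
Iterate m_{i+1} = d_i*a_i - m_i, d_{i+1} = (122 - m_{i+1}^2)/d_i, a_{i+1} = floor((a_0 + m_{i+1})/d_{i+1}):
  m_1 = 1*11 - 0 = 11, d_1 = (122 - 11^2)/1 = 1/1 = 1, a_1 = floor((11 + 11)/1) = 22.
  m_2 = 1*22 - 11 = 11, d_2 = (122 - 11^2)/1 = 1/1 = 1: (m_2, d_2) = (m_1, d_1) = (11, 1), so from here the quotient a_1 repeats; the period length is 1.
So sqrt(122) = [11; (22)] with period length k = 1.
k is odd, so (p_{k-1}, q_{k-1}) only solves x^2 - 122y^2 = -1 and the fundamental solution of x^2 - 122y^2 = 1 is (p_{2k-1}, q_{2k-1}) = (p_1, q_1); compute convergents through index 1, running through the period twice.
Convergents (p_i = a_i*p_{i-1} + p_{i-2}, q_i = a_i*q_{i-1} + q_{i-2} with p_{-2}=0, p_{-1}=1, q_{-2}=1, q_{-1}=0):
  i=0: a_0=11, p_0 = 11*1 + 0 = 11, q_0 = 11*0 + 1 = 1.
  i=1: a_1=22, p_1 = 22*11 + 1 = 243, q_1 = 22*1 + 0 = 22.
Indeed p_0^2 - 122*q_0^2 = 121 - 122 = -1, not +1.
Check: 243^2 - 122*22^2 = 59049 - 59048 = 1, so (x, y) = (243, 22) solves the equation, and by the theorem it is the least positive solution.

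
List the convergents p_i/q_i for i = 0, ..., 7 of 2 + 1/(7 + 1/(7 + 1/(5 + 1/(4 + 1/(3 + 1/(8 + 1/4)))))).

Using the convergent recurrence p_i = a_i*p_{i-1} + p_{i-2}, q_i = a_i*q_{i-1} + q_{i-2} with p_{-2}=0, p_{-1}=1, q_{-2}=1, q_{-1}=0:
  i=0: a_0=2, p_0 = 2*1 + 0 = 2, q_0 = 2*0 + 1 = 1.
  i=1: a_1=7, p_1 = 7*2 + 1 = 15, q_1 = 7*1 + 0 = 7.
  i=2: a_2=7, p_2 = 7*15 + 2 = 107, q_2 = 7*7 + 1 = 50.
  i=3: a_3=5, p_3 = 5*107 + 15 = 550, q_3 = 5*50 + 7 = 257.
  i=4: a_4=4, p_4 = 4*550 + 107 = 2307, q_4 = 4*257 + 50 = 1078.
  i=5: a_5=3, p_5 = 3*2307 + 550 = 7471, q_5 = 3*1078 + 257 = 3491.
  i=6: a_6=8, p_6 = 8*7471 + 2307 = 62075, q_6 = 8*3491 + 1078 = 29006.
  i=7: a_7=4, p_7 = 4*62075 + 7471 = 255771, q_7 = 4*29006 + 3491 = 119515.

2/1, 15/7, 107/50, 550/257, 2307/1078, 7471/3491, 62075/29006, 255771/119515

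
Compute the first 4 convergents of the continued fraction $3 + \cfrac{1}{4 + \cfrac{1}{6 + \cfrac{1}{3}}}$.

Using the convergent recurrence p_i = a_i*p_{i-1} + p_{i-2}, q_i = a_i*q_{i-1} + q_{i-2} with p_{-2}=0, p_{-1}=1, q_{-2}=1, q_{-1}=0:
  i=0: a_0=3, p_0 = 3*1 + 0 = 3, q_0 = 3*0 + 1 = 1.
  i=1: a_1=4, p_1 = 4*3 + 1 = 13, q_1 = 4*1 + 0 = 4.
  i=2: a_2=6, p_2 = 6*13 + 3 = 81, q_2 = 6*4 + 1 = 25.
  i=3: a_3=3, p_3 = 3*81 + 13 = 256, q_3 = 3*25 + 4 = 79.

3/1, 13/4, 81/25, 256/79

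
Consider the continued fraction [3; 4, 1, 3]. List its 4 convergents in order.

3/1, 13/4, 16/5, 61/19

Using the convergent recurrence p_i = a_i*p_{i-1} + p_{i-2}, q_i = a_i*q_{i-1} + q_{i-2} with p_{-2}=0, p_{-1}=1, q_{-2}=1, q_{-1}=0:
  i=0: a_0=3, p_0 = 3*1 + 0 = 3, q_0 = 3*0 + 1 = 1.
  i=1: a_1=4, p_1 = 4*3 + 1 = 13, q_1 = 4*1 + 0 = 4.
  i=2: a_2=1, p_2 = 1*13 + 3 = 16, q_2 = 1*4 + 1 = 5.
  i=3: a_3=3, p_3 = 3*16 + 13 = 61, q_3 = 3*5 + 4 = 19.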